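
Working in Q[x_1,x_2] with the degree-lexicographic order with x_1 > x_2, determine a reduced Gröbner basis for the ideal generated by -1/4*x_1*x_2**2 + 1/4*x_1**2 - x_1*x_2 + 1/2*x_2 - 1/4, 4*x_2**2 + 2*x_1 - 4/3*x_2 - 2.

f_1 = -1/4*x_1*x_2**2 + 1/4*x_1**2 - x_1*x_2 + 1/2*x_2 - 1/4, LT = x_1*x_2**2.
f_2 = 4*x_2**2 + 2*x_1 - 4/3*x_2 - 2, LT = x_2**2.

S(f_1,f_2): lcm = x_1*x_2**2. S = -3/2*x_1**2 + 13/3*x_1*x_2 + 1/2*x_1 - 2*x_2 + 1.
  reduce S modulo (f_1, f_2):
  remainder -3/2*x_1**2 + 13/3*x_1*x_2 + 1/2*x_1 - 2*x_2 + 1 ≠ 0; add g_3 = -3/2*x_1**2 + 13/3*x_1*x_2 + 1/2*x_1 - 2*x_2 + 1 to the basis.

The other S-polynomials (S(f_1,g_3), S(f_2,g_3)) all reduce to 0 modulo the current basis, so we have a Gröbner basis.
Inter-reduce: drop elements whose leading term is divisible by another's, tail-reduce, and make monic.

G = {x_1**2 - 26/9*x_1*x_2 - 1/3*x_1 + 4/3*x_2 - 2/3, x_2**2 + 1/2*x_1 - 1/3*x_2 - 1/2}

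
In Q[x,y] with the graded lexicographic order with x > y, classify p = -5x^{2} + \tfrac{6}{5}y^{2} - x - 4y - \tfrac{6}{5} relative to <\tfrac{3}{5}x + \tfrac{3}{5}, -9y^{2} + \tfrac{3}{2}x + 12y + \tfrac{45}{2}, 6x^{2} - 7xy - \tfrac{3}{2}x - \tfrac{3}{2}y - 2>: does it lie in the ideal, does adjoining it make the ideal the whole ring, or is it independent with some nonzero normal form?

-5x^{2} + \tfrac{6}{5}y^{2} - x - 4y - \tfrac{6}{5} lies in I (it reduces to 0).

First compute the reduced Gröbner basis of I by Buchberger's algorithm.
f_1 = \tfrac{3}{5}x + \tfrac{3}{5}, LT = x.
f_2 = -9y^{2} + \tfrac{3}{2}x + 12y + \tfrac{45}{2}, LT = y^{2}.
f_3 = 6x^{2} - 7xy - \tfrac{3}{2}x - \tfrac{3}{2}y - 2, LT = x^{2}.

S(f_1,f_3): lcm = x^{2}. S = \tfrac{7}{6}xy + \tfrac{5}{4}x + \tfrac{1}{4}y + \tfrac{1}{3}.
  reduce S modulo (f_1, f_2, f_3):
  remainder -\tfrac{11}{12}y - \tfrac{11}{12} ≠ 0; add h_4 = -\tfrac{11}{12}y - \tfrac{11}{12} to the basis.

The other S-polynomials (S(f_1,f_2), S(f_2,f_3), S(f_1,h_4), S(f_2,h_4), S(f_3,h_4)) all reduce to 0 modulo the current basis, so we have a Gröbner basis.
Inter-reduce: drop elements whose leading term is divisible by another's, tail-reduce, and make monic.
Reduced Gröbner basis: {x + 1, y + 1}.
Label its elements g_1 = x + 1, g_2 = y + 1.

Reduce p = -5x^{2} + \tfrac{6}{5}y^{2} - x - 4y - \tfrac{6}{5} modulo G:
  leading term x^{2}: subtract (-5x)·g_1 from -5x^{2} + \tfrac{6}{5}y^{2} - x - 4y - \tfrac{6}{5} → \tfrac{6}{5}y^{2} + 4x - 4y - \tfrac{6}{5}
  leading term y^{2}: subtract (\tfrac{6}{5}y)·g_2 from \tfrac{6}{5}y^{2} + 4x - 4y - \tfrac{6}{5} → 4x - \tfrac{26}{5}y - \tfrac{6}{5}
  leading term x: subtract (4)·g_1 from 4x - \tfrac{26}{5}y - \tfrac{6}{5} → -\tfrac{26}{5}y - \tfrac{26}{5}
  leading term y: subtract (-\tfrac{26}{5})·g_2 from -\tfrac{26}{5}y - \tfrac{26}{5} → 0
  normal form = 0.
Since the normal form is 0, p ∈ I.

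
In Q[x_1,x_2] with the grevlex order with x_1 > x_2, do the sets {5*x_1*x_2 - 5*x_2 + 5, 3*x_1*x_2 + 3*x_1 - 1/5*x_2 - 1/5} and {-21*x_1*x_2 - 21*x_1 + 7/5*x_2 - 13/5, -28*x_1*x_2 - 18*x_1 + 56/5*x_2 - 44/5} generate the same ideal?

No, the ideals differ.

Two ideals are equal iff their reduced Gröbner bases coincide (the reduced basis is unique for a fixed ordering).
Buchberger on the first generating set:
f_1 = 5*x_1*x_2 - 5*x_2 + 5, LT = x_1*x_2.
f_2 = 3*x_1*x_2 + 3*x_1 - 1/5*x_2 - 1/5, LT = x_1*x_2.

S(f_1,f_2): lcm = x_1*x_2. S = -x_1 - 14/15*x_2 + 16/15.
  leading term x_1: no divisor's leading term divides it; move -x_1 to the remainder.
  leading term x_2: no divisor's leading term divides it; move -14/15*x_2 to the remainder.
  leading term 1: no divisor's leading term divides it; move 16/15 to the remainder.
  remainder -x_1 - 14/15*x_2 + 16/15 ≠ 0; add g_3 = -x_1 - 14/15*x_2 + 16/15 to the basis.

S(f_1,g_3): lcm = x_1*x_2. S = -14/15*x_2**2 + 1/15*x_2 + 1.
  leading term x_2**2: no divisor's leading term divides it; move -14/15*x_2**2 to the remainder.
  leading term x_2: no divisor's leading term divides it; move 1/15*x_2 to the remainder.
  leading term 1: no divisor's leading term divides it; move 1 to the remainder.
  remainder -14/15*x_2**2 + 1/15*x_2 + 1 ≠ 0; add g_4 = -14/15*x_2**2 + 1/15*x_2 + 1 to the basis.

S(f_2,g_3): lcm = x_1*x_2. S = -14/15*x_2**2 + x_1 + x_2 - 1/15.
  leading term x_2**2: subtract (1)·g_4 from -14/15*x_2**2 + x_1 + x_2 - 1/15 → x_1 + 14/15*x_2 - 16/15
  leading term x_1: subtract (-1)·g_3 from x_1 + 14/15*x_2 - 16/15 → 0
  remainder 0.

S(f_1,g_4): lcm = x_1*x_2**2. S = 1/14*x_1*x_2 - x_2**2 + 15/14*x_1 + x_2.
  leading term x_1*x_2: subtract (1/70)·f_1 from 1/14*x_1*x_2 - x_2**2 + 15/14*x_1 + x_2 → -x_2**2 + 15/14*x_1 + 15/14*x_2 - 1/14
  leading term x_2**2: subtract (15/14)·g_4 from -x_2**2 + 15/14*x_1 + 15/14*x_2 - 1/14 → 15/14*x_1 + x_2 - 8/7
  leading term x_1: subtract (-15/14)·g_3 from 15/14*x_1 + x_2 - 8/7 → 0
  remainder 0.

S(f_2,g_4): lcm = x_1*x_2**2. S = 15/14*x_1*x_2 - 1/15*x_2**2 + 15/14*x_1 - 1/15*x_2.
  leading term x_1*x_2: subtract (3/14)·f_1 from 15/14*x_1*x_2 - 1/15*x_2**2 + 15/14*x_1 - 1/15*x_2 → -1/15*x_2**2 + 15/14*x_1 + 211/210*x_2 - 15/14
  leading term x_2**2: subtract (1/14)·g_4 from -1/15*x_2**2 + 15/14*x_1 + 211/210*x_2 - 15/14 → 15/14*x_1 + x_2 - 8/7
  leading term x_1: subtract (-15/14)·g_3 from 15/14*x_1 + x_2 - 8/7 → 0
  remainder 0.

S(g_3,g_4): leading monomials are coprime, so the S-polynomial reduces to 0 (Buchberger's first criterion).
Every S-polynomial of the final basis reduces to 0, so we have a Gröbner basis.
Inter-reduce: drop elements whose leading term is divisible by another's, tail-reduce, and make monic.
Reduced Gröbner basis: {x_2**2 - 1/14*x_2 - 15/14, x_1 + 14/15*x_2 - 16/15}.

Buchberger on the second generating set:
h_1 = -21*x_1*x_2 - 21*x_1 + 7/5*x_2 - 13/5, LT = x_1*x_2.
h_2 = -28*x_1*x_2 - 18*x_1 + 56/5*x_2 - 44/5, LT = x_1*x_2.

S(h_1,h_2): lcm = x_1*x_2. S = 5/14*x_1 + 1/3*x_2 - 4/21.
  leading term x_1: no divisor's leading term divides it; move 5/14*x_1 to the remainder.
  leading term x_2: no divisor's leading term divides it; move 1/3*x_2 to the remainder.
  leading term 1: no divisor's leading term divides it; move -4/21 to the remainder.
  remainder 5/14*x_1 + 1/3*x_2 - 4/21 ≠ 0; add k_3 = 5/14*x_1 + 1/3*x_2 - 4/21 to the basis.

S(h_1,k_3): lcm = x_1*x_2. S = -14/15*x_2**2 + x_1 + 7/15*x_2 + 13/105.
  leading term x_2**2: no divisor's leading term divides it; move -14/15*x_2**2 to the remainder.
  leading term x_1: subtract (14/5)·k_3 from x_1 + 7/15*x_2 + 13/105 → -7/15*x_2 + 23/35
  leading term x_2: no divisor's leading term divides it; move -7/15*x_2 to the remainder.
  leading term 1: no divisor's leading term divides it; move 23/35 to the remainder.
  remainder -14/15*x_2**2 - 7/15*x_2 + 23/35 ≠ 0; add k_4 = -14/15*x_2**2 - 7/15*x_2 + 23/35 to the basis.

S(h_2,k_3): lcm = x_1*x_2. S = -14/15*x_2**2 + 9/14*x_1 + 2/15*x_2 + 11/35.
  leading term x_2**2: subtract (1)·k_4 from -14/15*x_2**2 + 9/14*x_1 + 2/15*x_2 + 11/35 → 9/14*x_1 + 3/5*x_2 - 12/35
  leading term x_1: subtract (9/5)·k_3 from 9/14*x_1 + 3/5*x_2 - 12/35 → 0
  remainder 0.

S(h_1,k_4): lcm = x_1*x_2**2. S = 1/2*x_1*x_2 - 1/15*x_2**2 + 69/98*x_1 + 13/105*x_2.
  leading term x_1*x_2: subtract (-1/42)·h_1 from 1/2*x_1*x_2 - 1/15*x_2**2 + 69/98*x_1 + 13/105*x_2 → -1/15*x_2**2 + 10/49*x_1 + 11/70*x_2 - 13/210
  leading term x_2**2: subtract (1/14)·k_4 from -1/15*x_2**2 + 10/49*x_1 + 11/70*x_2 - 13/210 → 10/49*x_1 + 4/21*x_2 - 16/147
  leading term x_1: subtract (4/7)·k_3 from 10/49*x_1 + 4/21*x_2 - 16/147 → 0
  remainder 0.

S(h_2,k_4): lcm = x_1*x_2**2. S = 1/7*x_1*x_2 - 2/5*x_2**2 + 69/98*x_1 + 11/35*x_2.
  leading term x_1*x_2: subtract (-1/147)·h_1 from 1/7*x_1*x_2 - 2/5*x_2**2 + 69/98*x_1 + 11/35*x_2 → -2/5*x_2**2 + 55/98*x_1 + 34/105*x_2 - 13/735
  leading term x_2**2: subtract (3/7)·k_4 from -2/5*x_2**2 + 55/98*x_1 + 34/105*x_2 - 13/735 → 55/98*x_1 + 11/21*x_2 - 44/147
  leading term x_1: subtract (11/7)·k_3 from 55/98*x_1 + 11/21*x_2 - 44/147 → 0
  remainder 0.

S(k_3,k_4): leading monomials are coprime, so the S-polynomial reduces to 0 (Buchberger's first criterion).
Every S-polynomial of the final basis reduces to 0, so we have a Gröbner basis.
Inter-reduce: drop elements whose leading term is divisible by another's, tail-reduce, and make monic.
Reduced Gröbner basis: {x_2**2 + 1/2*x_2 - 69/98, x_1 + 14/15*x_2 - 8/15}.

The bases are distinct; the ideals are different.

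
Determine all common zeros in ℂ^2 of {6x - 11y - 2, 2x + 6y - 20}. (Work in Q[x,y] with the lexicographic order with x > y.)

{(4, 2)}

Compute a lex Gröbner basis by Buchberger's algorithm.
f_1 = 6x - 11y - 2, LT = x.
f_2 = 2x + 6y - 20, LT = x.

S(f_1,f_2): lcm = x. S = -29/6y + 29/3.
  leading term y: no divisor's leading term divides it; move -29/6y to the remainder.
  leading term 1: no divisor's leading term divides it; move 29/3 to the remainder.
  remainder -29/6y + 29/3 ≠ 0; add h_3 = -29/6y + 29/3 to the basis.

The other S-polynomials (S(f_1,h_3), S(f_2,h_3)) all reduce to 0 modulo the current basis, so we have a Gröbner basis.
Inter-reduce: drop elements whose leading term is divisible by another's, tail-reduce, and make monic.
Reduced Gröbner basis: {x - 4, y - 2}.

From the last basis element, y - 2 = 0, so y takes values in {2}. Each choice, substituted upward through the basis, yields the corresponding point(s) of the solution set.
  y = 2: the earlier basis element becomes x - 4 = 0, giving x = 4 — point (4, 2).
Each listed point satisfies every original equation (direct substitution).
A lex Gröbner basis triangularizes the system, enabling back-substitution.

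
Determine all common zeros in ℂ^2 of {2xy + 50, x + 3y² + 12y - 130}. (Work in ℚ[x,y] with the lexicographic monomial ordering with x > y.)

Compute a lex Gröbner basis by Buchberger's algorithm.
f_1 = 2xy + 50, LT = xy.
f_2 = x + 3y² + 12y - 130, LT = x.

S(f_1,f_2): lcm = xy. S = -3y³ - 12y² + 130y + 25.
  leading term y³: no divisor's leading term divides it; move -3y³ to the remainder.
  leading term y²: no divisor's leading term divides it; move -12y² to the remainder.
  leading term y: no divisor's leading term divides it; move 130y to the remainder.
  leading term 1: no divisor's leading term divides it; move 25 to the remainder.
  remainder -3y³ - 12y² + 130y + 25 ≠ 0; add h_3 = -3y³ - 12y² + 130y + 25 to the basis.

The other S-polynomials (S(f_1,h_3), S(f_2,h_3)) all reduce to 0 modulo the current basis, so we have a Gröbner basis.
Inter-reduce: drop elements whose leading term is divisible by another's, tail-reduce, and make monic.
Reduced Gröbner basis: {x + 3y² + 12y - 130, y³ + 4y² - 130/3y - 25/3}.

A lex Gröbner basis eliminates variables successively. Here y³ + 4y² - 130/3y - 25/3 depends only on y, with roots {5, -9/2 - sqrt(669)/6, -9/2 + sqrt(669)/6}; lifting each root through the earlier basis elements recovers the full solutions.
  y = 5: the earlier basis element becomes x + 5 = 0, giving x = -5 — point (-5, 5).
  y = -9/2 - sqrt(669)/6: the earlier basis element becomes x - 135/2 + 5*sqrt(669)/2 = 0, giving x = 135/2 - 5*sqrt(669)/2 — point (135/2 - 5*sqrt(669)/2, -9/2 - sqrt(669)/6).
  y = -9/2 + sqrt(669)/6: the earlier basis element becomes x - 135/2 - 5*sqrt(669)/2 = 0, giving x = 5*sqrt(669)/2 + 135/2 — point (5*sqrt(669)/2 + 135/2, -9/2 + sqrt(669)/6).
Each listed point satisfies every original equation (direct substitution).
This is the nonlinear analogue of row-reducing a linear system.

{(-5, 5), (135/2 - 5*sqrt(669)/2, -9/2 - sqrt(669)/6), (5*sqrt(669)/2 + 135/2, -9/2 + sqrt(669)/6)}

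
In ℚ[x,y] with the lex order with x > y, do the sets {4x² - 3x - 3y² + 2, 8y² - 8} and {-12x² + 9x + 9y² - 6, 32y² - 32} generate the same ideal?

Two ideals are equal iff their reduced Gröbner bases coincide (the reduced basis is unique for a fixed ordering).
Buchberger on the first generating set:
f_1 = 4x² - 3x - 3y² + 2, LT = x².
f_2 = 8y² - 8, LT = y².

The S-polynomials (S(f_1,f_2)) all reduce to 0 modulo the current basis, so we have a Gröbner basis.
Inter-reduce: drop elements whose leading term is divisible by another's, tail-reduce, and make monic.
Reduced Gröbner basis: {x² - ¾x - ¼, y² - 1}.

Buchberger on the second generating set:
h_1 = -12x² + 9x + 9y² - 6, LT = x².
h_2 = 32y² - 32, LT = y².

The S-polynomials (S(h_1,h_2)) all reduce to 0 modulo the current basis, so we have a Gröbner basis.
Inter-reduce: drop elements whose leading term is divisible by another's, tail-reduce, and make monic.
Reduced Gröbner basis: {x² - ¾x - ¼, y² - 1}.

Same reduced basis, so the two generating sets span the same ideal.

Yes, the ideals are equal.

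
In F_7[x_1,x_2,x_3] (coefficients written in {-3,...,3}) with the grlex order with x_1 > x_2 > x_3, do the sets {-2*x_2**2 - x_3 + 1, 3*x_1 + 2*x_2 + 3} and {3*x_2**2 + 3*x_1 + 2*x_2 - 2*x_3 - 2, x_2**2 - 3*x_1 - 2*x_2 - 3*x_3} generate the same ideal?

Yes, the ideals are equal.

Two ideals are equal iff their reduced Gröbner bases coincide (the reduced basis is unique for a fixed ordering).
Buchberger on the first generating set:
f_1 = -2*x_2**2 - x_3 + 1, LT = x_2**2.
f_2 = 3*x_1 + 2*x_2 + 3, LT = x_1.

The S-polynomials (S(f_1,f_2)) all reduce to 0 modulo the current basis, so we have a Gröbner basis.
Inter-reduce: drop elements whose leading term is divisible by another's, tail-reduce, and make monic.
Reduced Gröbner basis: {x_2**2 - 3*x_3 + 3, x_1 + 3*x_2 + 1}.

Buchberger on the second generating set:
h_1 = 3*x_2**2 + 3*x_1 + 2*x_2 - 2*x_3 - 2, LT = x_2**2.
h_2 = x_2**2 - 3*x_1 - 2*x_2 - 3*x_3, LT = x_2**2.

S(h_1,h_2): lcm = x_2**2. S = -3*x_1 - 2*x_2 - 3.
  leading term x_1: no divisor's leading term divides it; move -3*x_1 to the remainder.
  leading term x_2: no divisor's leading term divides it; move -2*x_2 to the remainder.
  leading term 1: no divisor's leading term divides it; move -3 to the remainder.
  remainder -3*x_1 - 2*x_2 - 3 ≠ 0; add k_3 = -3*x_1 - 2*x_2 - 3 to the basis.

The other S-polynomials (S(h_1,k_3), S(h_2,k_3)) all reduce to 0 modulo the current basis, so we have a Gröbner basis.
Inter-reduce: drop elements whose leading term is divisible by another's, tail-reduce, and make monic.
Reduced Gröbner basis: {x_2**2 - 3*x_3 + 3, x_1 + 3*x_2 + 1}.

Same reduced basis, so the two generating sets span the same ideal.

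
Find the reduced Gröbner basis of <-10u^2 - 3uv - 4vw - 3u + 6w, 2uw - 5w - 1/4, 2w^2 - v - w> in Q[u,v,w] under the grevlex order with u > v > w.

G = {u^2 + 2/5vw + 3/10u + 3/4v - 21/40w - 3/80, uv - 5/2v - 1/4w + 1/8, v^2 + 19/4vw + 5/8u - 21/16v + 67/2w + 7/4, uw - 5/2w - 1/8, w^2 - 1/2v - 1/2w}

f_1 = -10u^2 - 3uv - 4vw - 3u + 6w, LT = u^2.
f_2 = 2uw - 5w - 1/4, LT = uw.
f_3 = 2w^2 - v - w, LT = w^2.

S(f_1,f_2): lcm = u^2w. S = 3/10uvw + 2/5vw^2 + 14/5uw - 3/5w^2 + 1/8u.
  reduce S modulo (f_1, f_2, f_3):
  remainder 1/5v^2 + 19/20vw + 1/8u - 21/80v + 67/10w + 7/20 ≠ 0; add g_4 = 1/5v^2 + 19/20vw + 1/8u - 21/80v + 67/10w + 7/20 to the basis.

S(f_2,f_3): lcm = uw^2. S = 1/2uv + 1/2uw - 5/2w^2 - 1/8w.
  reduce S modulo (f_1, f_2, f_3, g_4):
  remainder 1/2uv - 5/4v - 1/8w + 1/16 ≠ 0; add g_5 = 1/2uv - 5/4v - 1/8w + 1/16 to the basis.

The other S-polynomials (S(f_1,f_3), S(f_1,g_4), S(f_2,g_4), S(f_3,g_4), S(f_1,g_5), S(f_2,g_5), S(f_3,g_5), S(g_4,g_5)) all reduce to 0 modulo the current basis, so we have a Gröbner basis.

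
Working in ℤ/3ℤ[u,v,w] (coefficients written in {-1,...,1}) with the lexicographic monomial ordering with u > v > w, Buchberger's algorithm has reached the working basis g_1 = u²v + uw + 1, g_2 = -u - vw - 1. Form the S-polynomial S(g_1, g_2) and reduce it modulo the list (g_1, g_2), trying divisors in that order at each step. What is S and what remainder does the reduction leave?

S(g_1, g_2) = -uv²w - uv + uw + 1; remainder on division = v³w² - v²w - vw² + v - w + 1.

lcm(LM(g_1), LM(g_2)) = u²v.
S = (lcm/LT(g_1))·g_1 − (lcm/LT(g_2))·g_2 = -uv²w - uv + uw + 1.
Reduce S modulo (g_1, g_2) in that order:
  leading term uv²w: subtract (v²w)·g_2 from -uv²w - uv + uw + 1 → -uv + uw + v³w² + v²w + 1
  leading term uv: subtract (v)·g_2 from -uv + uw + v³w² + v²w + 1 → uw + v³w² - v²w + v + 1
  leading term uw: subtract (-w)·g_2 from uw + v³w² - v²w + v + 1 → v³w² - v²w - vw² + v - w + 1
  leading term v³w²: no divisor's leading term divides it; move v³w² to the remainder.
  leading term v²w: no divisor's leading term divides it; move -v²w to the remainder.
  leading term vw²: no divisor's leading term divides it; move -vw² to the remainder.
  leading term v: no divisor's leading term divides it; move v to the remainder.
  leading term w: no divisor's leading term divides it; move -w to the remainder.
  leading term 1: no divisor's leading term divides it; move 1 to the remainder.
The remainder v³w² - v²w - vw² + v - w + 1 is nonzero, so it would be added as the next basis element.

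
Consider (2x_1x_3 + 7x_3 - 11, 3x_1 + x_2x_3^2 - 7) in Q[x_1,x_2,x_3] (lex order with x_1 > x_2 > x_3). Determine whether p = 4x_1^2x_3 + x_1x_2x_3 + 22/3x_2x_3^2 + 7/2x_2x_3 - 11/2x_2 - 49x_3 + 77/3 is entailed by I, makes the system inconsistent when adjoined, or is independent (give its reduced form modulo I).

4x_1^2x_3 + x_1x_2x_3 + 22/3x_2x_3^2 + 7/2x_2x_3 - 11/2x_2 - 49x_3 + 77/3 lies in I (it reduces to 0).

First compute the reduced Gröbner basis of I by Buchberger's algorithm.
f_1 = 2x_1x_3 + 7x_3 - 11, LT = x_1x_3.
f_2 = 3x_1 + x_2x_3^2 - 7, LT = x_1.

S(f_1,f_2): lcm = x_1x_3. S = -1/3x_2x_3^3 + 35/6x_3 - 11/2.
  leading term x_2x_3^3: no divisor's leading term divides it; move -1/3x_2x_3^3 to the remainder.
  leading term x_3: no divisor's leading term divides it; move 35/6x_3 to the remainder.
  leading term 1: no divisor's leading term divides it; move -11/2 to the remainder.
  remainder -1/3x_2x_3^3 + 35/6x_3 - 11/2 ≠ 0; add h_3 = -1/3x_2x_3^3 + 35/6x_3 - 11/2 to the basis.

The other S-polynomials (S(f_1,h_3), S(f_2,h_3)) all reduce to 0 modulo the current basis, so we have a Gröbner basis.
Inter-reduce: drop elements whose leading term is divisible by another's, tail-reduce, and make monic.
Reduced Gröbner basis: {x_1 + 1/3x_2x_3^2 - 7/3, x_2x_3^3 - 35/2x_3 + 33/2}.
Label its elements g_1 = x_1 + 1/3x_2x_3^2 - 7/3, g_2 = x_2x_3^3 - 35/2x_3 + 33/2.

Reduce p = 4x_1^2x_3 + x_1x_2x_3 + 22/3x_2x_3^2 + 7/2x_2x_3 - 11/2x_2 - 49x_3 + 77/3 modulo G:
  leading term x_1^2x_3: subtract (4x_1x_3)·g_1 from 4x_1^2x_3 + x_1x_2x_3 + 22/3x_2x_3^2 + 7/2x_2x_3 - 11/2x_2 - 49x_3 + 77/3 → -4/3x_1x_2x_3^3 + x_1x_2x_3 + 28/3x_1x_3 + 22/3x_2x_3^2 + 7/2x_2x_3 - 11/2x_2 - 49x_3 + 77/3
  leading term x_1x_2x_3^3: subtract (-4/3x_2x_3^3)·g_1 from -4/3x_1x_2x_3^3 + x_1x_2x_3 + 28/3x_1x_3 + 22/3x_2x_3^2 + 7/2x_2x_3 - 11/2x_2 - 49x_3 + 77/3 → x_1x_2x_3 + 28/3x_1x_3 + 4/9x_2^2x_3^5 - 28/9x_2x_3^3 + 22/3x_2x_3^2 + 7/2x_2x_3 - 11/2x_2 - 49x_3 + 77/3
  leading term x_1x_2x_3: subtract (x_2x_3)·g_1 from x_1x_2x_3 + 28/3x_1x_3 + 4/9x_2^2x_3^5 - 28/9x_2x_3^3 + 22/3x_2x_3^2 + 7/2x_2x_3 - 11/2x_2 - 49x_3 + 77/3 → 28/3x_1x_3 + 4/9x_2^2x_3^5 - 1/3x_2^2x_3^3 - 28/9x_2x_3^3 + 22/3x_2x_3^2 + 35/6x_2x_3 - 11/2x_2 - 49x_3 + 77/3
  leading term x_1x_3: subtract (28/3x_3)·g_1 from 28/3x_1x_3 + 4/9x_2^2x_3^5 - 1/3x_2^2x_3^3 - 28/9x_2x_3^3 + 22/3x_2x_3^2 + 35/6x_2x_3 - 11/2x_2 - 49x_3 + 77/3 → 4/9x_2^2x_3^5 - 1/3x_2^2x_3^3 - 56/9x_2x_3^3 + 22/3x_2x_3^2 + 35/6x_2x_3 - 11/2x_2 - 245/9x_3 + 77/3
  leading term x_2^2x_3^5: subtract (4/9x_2x_3^2)·g_2 from 4/9x_2^2x_3^5 - 1/3x_2^2x_3^3 - 56/9x_2x_3^3 + 22/3x_2x_3^2 + 35/6x_2x_3 - 11/2x_2 - 245/9x_3 + 77/3 → -1/3x_2^2x_3^3 + 14/9x_2x_3^3 + 35/6x_2x_3 - 11/2x_2 - 245/9x_3 + 77/3
  leading term x_2^2x_3^3: subtract (-1/3x_2)·g_2 from -1/3x_2^2x_3^3 + 14/9x_2x_3^3 + 35/6x_2x_3 - 11/2x_2 - 245/9x_3 + 77/3 → 14/9x_2x_3^3 - 245/9x_3 + 77/3
  leading term x_2x_3^3: subtract (14/9)·g_2 from 14/9x_2x_3^3 - 245/9x_3 + 77/3 → 0
  normal form = 0.
Since the normal form is 0, p ∈ I.

The remainder on division by a Gröbner basis is unique — it is the normal form.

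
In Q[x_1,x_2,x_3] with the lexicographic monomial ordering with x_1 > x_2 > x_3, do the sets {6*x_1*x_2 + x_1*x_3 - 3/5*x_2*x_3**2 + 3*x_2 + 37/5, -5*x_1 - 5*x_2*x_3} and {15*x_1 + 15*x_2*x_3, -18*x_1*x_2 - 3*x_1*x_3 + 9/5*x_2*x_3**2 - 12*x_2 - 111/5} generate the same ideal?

For a fixed monomial order, each ideal has a unique reduced Gröbner basis; comparing bases decides equality.
Buchberger on the first generating set:
f_1 = 6*x_1*x_2 + x_1*x_3 - 3/5*x_2*x_3**2 + 3*x_2 + 37/5, LT = x_1*x_2.
f_2 = -5*x_1 - 5*x_2*x_3, LT = x_1.

S(f_1,f_2): lcm = x_1*x_2. S = 1/6*x_1*x_3 - x_2**2*x_3 - 1/10*x_2*x_3**2 + 1/2*x_2 + 37/30.
  reduce S modulo (f_1, f_2):
  remainder -x_2**2*x_3 - 4/15*x_2*x_3**2 + 1/2*x_2 + 37/30 ≠ 0; add g_3 = -x_2**2*x_3 - 4/15*x_2*x_3**2 + 1/2*x_2 + 37/30 to the basis.

The other S-polynomials (S(f_1,g_3), S(f_2,g_3)) all reduce to 0 modulo the current basis, so we have a Gröbner basis.
Inter-reduce: drop elements whose leading term is divisible by another's, tail-reduce, and make monic.
Reduced Gröbner basis: {x_1 + x_2*x_3, x_2**2*x_3 + 4/15*x_2*x_3**2 - 1/2*x_2 - 37/30}.

Buchberger on the second generating set:
h_1 = 15*x_1 + 15*x_2*x_3, LT = x_1.
h_2 = -18*x_1*x_2 - 3*x_1*x_3 + 9/5*x_2*x_3**2 - 12*x_2 - 111/5, LT = x_1*x_2.

S(h_1,h_2): lcm = x_1*x_2. S = -1/6*x_1*x_3 + x_2**2*x_3 + 1/10*x_2*x_3**2 - 2/3*x_2 - 37/30.
  reduce S modulo (h_1, h_2):
  remainder x_2**2*x_3 + 4/15*x_2*x_3**2 - 2/3*x_2 - 37/30 ≠ 0; add k_3 = x_2**2*x_3 + 4/15*x_2*x_3**2 - 2/3*x_2 - 37/30 to the basis.

The other S-polynomials (S(h_1,k_3), S(h_2,k_3)) all reduce to 0 modulo the current basis, so we have a Gröbner basis.
Inter-reduce: drop elements whose leading term is divisible by another's, tail-reduce, and make monic.
Reduced Gröbner basis: {x_1 + x_2*x_3, x_2**2*x_3 + 4/15*x_2*x_3**2 - 2/3*x_2 - 37/30}.

The bases are distinct; the ideals are different.

No, the ideals differ.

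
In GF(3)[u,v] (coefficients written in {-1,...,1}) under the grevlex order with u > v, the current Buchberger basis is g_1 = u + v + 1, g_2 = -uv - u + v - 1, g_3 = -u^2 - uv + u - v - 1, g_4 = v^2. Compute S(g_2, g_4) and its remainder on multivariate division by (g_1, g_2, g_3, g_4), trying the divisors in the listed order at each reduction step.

S(g_2, g_4) = uv - v^2 + v; remainder on division = 0.

lcm(LM(g_2), LM(g_4)) = uv^2.
S = (lcm/LT(g_2))·g_2 − (lcm/LT(g_4))·g_4 = uv - v^2 + v.
Reduce S modulo (g_1, g_2, g_3, g_4) in that order:
  leading term uv: subtract (v)·g_1 from uv - v^2 + v → v^2
  leading term v^2: subtract (1)·g_4 from v^2 → 0
The remainder is 0, so this S-polynomial contributes no new basis element.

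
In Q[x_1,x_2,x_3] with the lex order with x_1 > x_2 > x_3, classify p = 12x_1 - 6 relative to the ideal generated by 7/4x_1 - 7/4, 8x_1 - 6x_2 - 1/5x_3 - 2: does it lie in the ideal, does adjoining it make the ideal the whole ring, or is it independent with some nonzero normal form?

First compute the reduced Gröbner basis of I by Buchberger's algorithm.
f_1 = 7/4x_1 - 7/4, LT = x_1.
f_2 = 8x_1 - 6x_2 - 1/5x_3 - 2, LT = x_1.

S(f_1,f_2): lcm = x_1. S = 3/4x_2 + 1/40x_3 - 3/4.
  leading term x_2: no divisor's leading term divides it; move 3/4x_2 to the remainder.
  leading term x_3: no divisor's leading term divides it; move 1/40x_3 to the remainder.
  leading term 1: no divisor's leading term divides it; move -3/4 to the remainder.
  remainder 3/4x_2 + 1/40x_3 - 3/4 ≠ 0; add h_3 = 3/4x_2 + 1/40x_3 - 3/4 to the basis.

S(f_1,h_3): leading monomials are coprime, so the S-polynomial reduces to 0 (Buchberger's first criterion).
S(f_2,h_3): leading monomials are coprime, so the S-polynomial reduces to 0 (Buchberger's first criterion).
Every S-polynomial of the final basis reduces to 0, so we have a Gröbner basis.
Inter-reduce: drop elements whose leading term is divisible by another's, tail-reduce, and make monic.
Reduced Gröbner basis: {x_1 - 1, x_2 + 1/30x_3 - 1}.
Label its elements g_1 = x_1 - 1, g_2 = x_2 + 1/30x_3 - 1.

Reduce p = 12x_1 - 6 modulo G:
  leading term x_1: subtract (12)·g_1 from 12x_1 - 6 → 6
  leading term 1: no divisor's leading term divides it; move 6 to the remainder.
  normal form = 6.
The normal form is nonzero, so p ∉ I. Since p minus its normal form lies in I, I + (p) = I + (r) where r = 6; decide whether this ideal is the whole ring.
Here r = 6 is a nonzero constant, hence a unit: 1 ∈ I + (p), the Gröbner basis of I + (p) is {1}, and the enlarged system has no common solution — adjoining p is inconsistent.

Ideal membership is decidable via reduction modulo a Gröbner basis.

Adjoining 12x_1 - 6 makes the ideal the whole ring: the system is inconsistent.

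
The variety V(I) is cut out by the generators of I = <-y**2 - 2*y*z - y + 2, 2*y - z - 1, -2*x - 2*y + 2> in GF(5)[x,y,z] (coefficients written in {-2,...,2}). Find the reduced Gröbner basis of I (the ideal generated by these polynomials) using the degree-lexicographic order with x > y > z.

G = {x + 2, y + 2, z}

f_1 = -y**2 - 2*y*z - y + 2, LT = y**2.
f_2 = 2*y - z - 1, LT = y.
f_3 = -2*x - 2*y + 2, LT = x.

S(f_1,f_2): lcm = y**2. S = -y - 2.
  leading term y: subtract (2)·f_2 from -y - 2 → 2*z
  leading term z: no divisor's leading term divides it; move 2*z to the remainder.
  remainder 2*z ≠ 0; add g_4 = 2*z to the basis.

The other S-polynomials (S(f_1,f_3), S(f_2,f_3), S(f_1,g_4), S(f_2,g_4), S(f_3,g_4)) all reduce to 0 modulo the current basis, so we have a Gröbner basis.
Inter-reduce: drop elements whose leading term is divisible by another's, tail-reduce, and make monic.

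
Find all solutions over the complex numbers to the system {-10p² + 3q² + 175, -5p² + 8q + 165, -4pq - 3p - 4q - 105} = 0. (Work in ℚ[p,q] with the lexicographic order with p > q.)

Compute a lex Gröbner basis by Buchberger's algorithm.
f_1 = -10p² + 3q² + 175, LT = p².
f_2 = -5p² + 8q + 165, LT = p².
f_3 = -4pq - 3p - 4q - 105, LT = pq.

S(f_1,f_2): lcm = p². S = -3/10q² + 8/5q + 31/2.
  reduce S modulo (f_1, f_2, f_3):
  remainder -3/10q² + 8/5q + 31/2 ≠ 0; add h_4 = -3/10q² + 8/5q + 31/2 to the basis.

S(f_1,f_3): lcm = p²q. S = -¾p² - pq - 105/4p - 3/10q³ - 35/2q.
  reduce S modulo (f_1, f_2, f_3, h_4):
  remainder -51/2p - 626/15q - 487/6 ≠ 0; add h_5 = -51/2p - 626/15q - 487/6 to the basis.

S(f_3,h_4): lcm = pq². S = 73/12pq + 155/3p + q² + 105/4q.
  reduce S modulo (f_1, f_2, f_3, h_4, h_5):
  remainder -27859/540q - 27859/108 ≠ 0; add h_6 = -27859/540q - 27859/108 to the basis.

The other S-polynomials (S(f_2,f_3), S(f_1,h_4), S(f_2,h_4), S(f_1,h_5), S(f_2,h_5), S(f_3,h_5), S(h_4,h_5), S(f_1,h_6), S(f_2,h_6), S(f_3,h_6), S(h_4,h_6), S(h_5,h_6)) all reduce to 0 modulo the current basis, so we have a Gröbner basis.
Inter-reduce: drop elements whose leading term is divisible by another's, tail-reduce, and make monic.
Reduced Gröbner basis: {p - 5, q + 5}.

From the last basis element, q + 5 = 0, so q takes values in {-5}. Each choice, substituted upward through the basis, yields the corresponding point(s) of the solution set.
  q = -5: the earlier basis element becomes p - 5 = 0, giving p = 5 — point (5, -5).
A lex Gröbner basis triangularizes the system, enabling back-substitution.

{(5, -5)}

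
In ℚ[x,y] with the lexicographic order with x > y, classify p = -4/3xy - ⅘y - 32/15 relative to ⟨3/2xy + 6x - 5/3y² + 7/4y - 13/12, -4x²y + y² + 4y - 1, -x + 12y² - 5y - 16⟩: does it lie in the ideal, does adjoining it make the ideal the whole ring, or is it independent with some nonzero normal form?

First compute the reduced Gröbner basis of I by Buchberger's algorithm.
f_1 = 3/2xy + 6x - 5/3y² + 7/4y - 13/12, LT = xy.
f_2 = -4x²y + y² + 4y - 1, LT = x²y.
f_3 = -x + 12y² - 5y - 16, LT = x.

S(f_1,f_2): lcm = x²y. S = 4x² - 10/9xy² + 7/6xy - 13/18x + ¼y² + y - ¼.
  reduce S modulo (f_1, f_2, f_3):
  remainder 4220/81y³ + 2866177/324y² - 1143239/324y - 998134/81 ≠ 0; add h_4 = 4220/81y³ + 2866177/324y² - 1143239/324y - 998134/81 to the basis.

S(f_1,f_3): lcm = xy. S = 4x + 12y³ - 55/9y² - 89/6y - 13/18.
  reduce S modulo (f_1, f_2, f_3, h_4):
  remainder -75795839/37980y² + 9848161/12660y + 52670161/18990 ≠ 0; add h_5 = -75795839/37980y² + 9848161/12660y + 52670161/18990 to the basis.

S(f_2,f_3): lcm = x²y. S = 12xy³ - 5xy² - 16xy - ¼y² - y + ¼.
  reduce S modulo (f_1, f_2, f_3, h_4, h_5):
  remainder -223619538691/255886752464y - 223619538691/255886752464 ≠ 0; add h_6 = -223619538691/255886752464y - 223619538691/255886752464 to the basis.

The other S-polynomials (S(f_1,h_4), S(f_2,h_4), S(f_3,h_4), S(f_1,h_5), S(f_2,h_5), S(f_3,h_5), S(h_4,h_5), S(f_1,h_6), S(f_2,h_6), S(f_3,h_6), S(h_4,h_6), S(h_5,h_6)) all reduce to 0 modulo the current basis, so we have a Gröbner basis.
Inter-reduce: drop elements whose leading term is divisible by another's, tail-reduce, and make monic.
Reduced Gröbner basis: {x - 1, y + 1}.
Label its elements g_1 = x - 1, g_2 = y + 1.

Reduce p = -4/3xy - ⅘y - 32/15 modulo G:
  leading term xy: subtract (-4/3y)·g_1 from -4/3xy - ⅘y - 32/15 → -32/15y - 32/15
  leading term y: subtract (-32/15)·g_2 from -32/15y - 32/15 → 0
  normal form = 0.
Since the normal form is 0, p ∈ I.

-4/3xy - ⅘y - 32/15 lies in I (it reduces to 0).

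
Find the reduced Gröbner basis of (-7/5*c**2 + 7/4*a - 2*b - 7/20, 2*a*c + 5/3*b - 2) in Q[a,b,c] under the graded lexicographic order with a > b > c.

f_1 = -7/5*c**2 + 7/4*a - 2*b - 7/20, LT = c**2.
f_2 = 2*a*c + 5/3*b - 2, LT = a*c.

S(f_1,f_2): lcm = a*c**2. S = -5/4*a**2 + 10/7*a*b - 5/6*b*c + 1/4*a + c.
  leading term a**2: no divisor's leading term divides it; move -5/4*a**2 to the remainder.
  leading term a*b: no divisor's leading term divides it; move 10/7*a*b to the remainder.
  leading term b*c: no divisor's leading term divides it; move -5/6*b*c to the remainder.
  leading term a: no divisor's leading term divides it; move 1/4*a to the remainder.
  leading term c: no divisor's leading term divides it; move c to the remainder.
  remainder -5/4*a**2 + 10/7*a*b - 5/6*b*c + 1/4*a + c ≠ 0; add g_3 = -5/4*a**2 + 10/7*a*b - 5/6*b*c + 1/4*a + c to the basis.

The other S-polynomials (S(f_1,g_3), S(f_2,g_3)) all reduce to 0 modulo the current basis, so we have a Gröbner basis.

G = {a**2 - 8/7*a*b + 2/3*b*c - 1/5*a - 4/5*c, a*c + 5/6*b - 1, c**2 - 5/4*a + 10/7*b + 1/4}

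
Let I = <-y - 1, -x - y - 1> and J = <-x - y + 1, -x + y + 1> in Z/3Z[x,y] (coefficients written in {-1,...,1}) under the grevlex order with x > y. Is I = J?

For a fixed monomial order, each ideal has a unique reduced Gröbner basis; comparing bases decides equality.
Buchberger on the first generating set:
f_1 = -y - 1, LT = y.
f_2 = -x - y - 1, LT = x.

The S-polynomials (S(f_1,f_2)) all reduce to 0 modulo the current basis, so we have a Gröbner basis.
Inter-reduce: drop elements whose leading term is divisible by another's, tail-reduce, and make monic.
Reduced Gröbner basis: {x, y + 1}.

Buchberger on the second generating set:
h_1 = -x - y + 1, LT = x.
h_2 = -x + y + 1, LT = x.

S(h_1,h_2): lcm = x. S = -y.
  reduce S modulo (h_1, h_2):
  remainder -y ≠ 0; add k_3 = -y to the basis.

The other S-polynomials (S(h_1,k_3), S(h_2,k_3)) all reduce to 0 modulo the current basis, so we have a Gröbner basis.
Inter-reduce: drop elements whose leading term is divisible by another's, tail-reduce, and make monic.
Reduced Gröbner basis: {x - 1, y}.

These differ, so the ideals are not equal.

No, the ideals differ.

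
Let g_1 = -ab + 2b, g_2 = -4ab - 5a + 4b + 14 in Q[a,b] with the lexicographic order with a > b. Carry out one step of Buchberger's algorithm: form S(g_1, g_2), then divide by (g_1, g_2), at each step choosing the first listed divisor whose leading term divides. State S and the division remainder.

lcm(LM(g_1), LM(g_2)) = ab.
S = (lcm/LT(g_1))·g_1 − (lcm/LT(g_2))·g_2 = -5/4a - b + 7/2.
Reduce S modulo (g_1, g_2) in that order:
  leading term a: no divisor's leading term divides it; move -5/4a to the remainder.
  leading term b: no divisor's leading term divides it; move -b to the remainder.
  leading term 1: no divisor's leading term divides it; move 7/2 to the remainder.
The remainder -5/4a - b + 7/2 is nonzero, so it would be added as the next basis element.

S(g_1, g_2) = -5/4a - b + 7/2; remainder on division = -5/4a - b + 7/2.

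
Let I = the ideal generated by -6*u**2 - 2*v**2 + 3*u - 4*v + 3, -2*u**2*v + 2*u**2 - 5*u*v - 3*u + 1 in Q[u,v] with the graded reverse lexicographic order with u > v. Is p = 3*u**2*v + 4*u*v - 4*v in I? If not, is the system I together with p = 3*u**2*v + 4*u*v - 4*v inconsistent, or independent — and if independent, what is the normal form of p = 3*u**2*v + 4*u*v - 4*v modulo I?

3*u**2*v + 4*u*v - 4*v is independent of I; its normal form modulo I is -7/2*u*v - v**2 - 3*u - 6*v + 3.

First compute the reduced Gröbner basis of I by Buchberger's algorithm.
f_1 = -6*u**2 - 2*v**2 + 3*u - 4*v + 3, LT = u**2.
f_2 = -2*u**2*v + 2*u**2 - 5*u*v - 3*u + 1, LT = u**2*v.

S(f_1,f_2): lcm = u**2*v. S = 1/3*v**3 + u**2 - 3*u*v + 2/3*v**2 - 3/2*u - 1/2*v + 1/2.
  leading term v**3: no divisor's leading term divides it; move 1/3*v**3 to the remainder.
  leading term u**2: subtract (-1/6)·f_1 from u**2 - 3*u*v + 2/3*v**2 - 3/2*u - 1/2*v + 1/2 → -3*u*v + 1/3*v**2 - u - 7/6*v + 1
  leading term u*v: no divisor's leading term divides it; move -3*u*v to the remainder.
  leading term v**2: no divisor's leading term divides it; move 1/3*v**2 to the remainder.
  leading term u: no divisor's leading term divides it; move -u to the remainder.
  leading term v: no divisor's leading term divides it; move -7/6*v to the remainder.
  leading term 1: no divisor's leading term divides it; move 1 to the remainder.
  remainder 1/3*v**3 - 3*u*v + 1/3*v**2 - u - 7/6*v + 1 ≠ 0; add h_3 = 1/3*v**3 - 3*u*v + 1/3*v**2 - u - 7/6*v + 1 to the basis.

The other S-polynomials (S(f_1,h_3), S(f_2,h_3)) all reduce to 0 modulo the current basis, so we have a Gröbner basis.
Inter-reduce: drop elements whose leading term is divisible by another's, tail-reduce, and make monic.
Reduced Gröbner basis: {v**3 - 9*u*v + v**2 - 3*u - 7/2*v + 3, u**2 + 1/3*v**2 - 1/2*u + 2/3*v - 1/2}.
Label its elements g_1 = v**3 - 9*u*v + v**2 - 3*u - 7/2*v + 3, g_2 = u**2 + 1/3*v**2 - 1/2*u + 2/3*v - 1/2.

Reduce p = 3*u**2*v + 4*u*v - 4*v modulo G:
  leading term u**2*v: subtract (3*v)·g_2 from 3*u**2*v + 4*u*v - 4*v → -v**3 + 11/2*u*v - 2*v**2 - 5/2*v
  leading term v**3: subtract (-1)·g_1 from -v**3 + 11/2*u*v - 2*v**2 - 5/2*v → -7/2*u*v - v**2 - 3*u - 6*v + 3
  leading term u*v: no divisor's leading term divides it; move -7/2*u*v to the remainder.
  leading term v**2: no divisor's leading term divides it; move -v**2 to the remainder.
  leading term u: no divisor's leading term divides it; move -3*u to the remainder.
  leading term v: no divisor's leading term divides it; move -6*v to the remainder.
  leading term 1: no divisor's leading term divides it; move 3 to the remainder.
  normal form = -7/2*u*v - v**2 - 3*u - 6*v + 3.
The normal form is nonzero, so p ∉ I. Since p minus its normal form lies in I, I + (p) = I + (r) where r = -7/2*u*v - v**2 - 3*u - 6*v + 3; decide whether this ideal is the whole ring.
Run Buchberger on G together with r (pairs among the g_i already reduce to 0 since G is a Gröbner basis):
g_1 = v**3 - 9*u*v + v**2 - 3*u - 7/2*v + 3, LT = v**3.
g_2 = u**2 + 1/3*v**2 - 1/2*u + 2/3*v - 1/2, LT = u**2.
r = -7/2*u*v - v**2 - 3*u - 6*v + 3, LT = u*v.

S(g_1,r): lcm = u*v**3. S = -2/7*v**4 - 9*u**2*v + 1/7*u*v**2 - 12/7*v**3 - 3*u**2 - 7/2*u*v + 6/7*v**2 + 3*u.
  leading term v**4: subtract (-2/7*v)·g_1 from -2/7*v**4 - 9*u**2*v + 1/7*u*v**2 - 12/7*v**3 - 3*u**2 - 7/2*u*v + 6/7*v**2 + 3*u → -9*u**2*v - 17/7*u*v**2 - 10/7*v**3 - 3*u**2 - 61/14*u*v - 1/7*v**2 + 3*u + 6/7*v
  leading term u**2*v: subtract (-9*v)·g_2 from -9*u**2*v - 17/7*u*v**2 - 10/7*v**3 - 3*u**2 - 61/14*u*v - 1/7*v**2 + 3*u + 6/7*v → -17/7*u*v**2 + 11/7*v**3 - 3*u**2 - 62/7*u*v + 41/7*v**2 + 3*u - 51/14*v
  leading term u*v**2: subtract (34/49*v)·r from -17/7*u*v**2 + 11/7*v**3 - 3*u**2 - 62/7*u*v + 41/7*v**2 + 3*u - 51/14*v → 111/49*v**3 - 3*u**2 - 332/49*u*v + 491/49*v**2 + 3*u - 561/98*v
  leading term v**3: subtract (111/49)·g_1 from 111/49*v**3 - 3*u**2 - 332/49*u*v + 491/49*v**2 + 3*u - 561/98*v → -3*u**2 + 667/49*u*v + 380/49*v**2 + 480/49*u + 108/49*v - 333/49
  leading term u**2: subtract (-3)·g_2 from -3*u**2 + 667/49*u*v + 380/49*v**2 + 480/49*u + 108/49*v - 333/49 → 667/49*u*v + 429/49*v**2 + 813/98*u + 206/49*v - 813/98
  leading term u*v: subtract (-1334/343)·r from 667/49*u*v + 429/49*v**2 + 813/98*u + 206/49*v - 813/98 → 1669/343*v**2 - 2313/686*u - 6562/343*v + 2313/686
  leading term v**2: no divisor's leading term divides it; move 1669/343*v**2 to the remainder.
  leading term u: no divisor's leading term divides it; move -2313/686*u to the remainder.
  leading term v: no divisor's leading term divides it; move -6562/343*v to the remainder.
  leading term 1: no divisor's leading term divides it; move 2313/686 to the remainder.
  remainder 1669/343*v**2 - 2313/686*u - 6562/343*v + 2313/686 ≠ 0; add m_4 = 1669/343*v**2 - 2313/686*u - 6562/343*v + 2313/686 to the basis.

S(g_2,r): lcm = u**2*v. S = -2/7*u*v**2 + 1/3*v**3 - 6/7*u**2 - 31/14*u*v + 2/3*v**2 + 6/7*u - 1/2*v.
  leading term u*v**2: subtract (4/49*v)·r from -2/7*u*v**2 + 1/3*v**3 - 6/7*u**2 - 31/14*u*v + 2/3*v**2 + 6/7*u - 1/2*v → 61/147*v**3 - 6/7*u**2 - 193/98*u*v + 170/147*v**2 + 6/7*u - 73/98*v
  leading term v**3: subtract (61/147)·g_1 from 61/147*v**3 - 6/7*u**2 - 193/98*u*v + 170/147*v**2 + 6/7*u - 73/98*v → -6/7*u**2 + 173/98*u*v + 109/147*v**2 + 103/49*u + 104/147*v - 61/49
  leading term u**2: subtract (-6/7)·g_2 from -6/7*u**2 + 173/98*u*v + 109/147*v**2 + 103/49*u + 104/147*v - 61/49 → 173/98*u*v + 151/147*v**2 + 82/49*u + 188/147*v - 82/49
  leading term u*v: subtract (-173/343)·r from 173/98*u*v + 151/147*v**2 + 82/49*u + 188/147*v - 82/49 → 538/1029*v**2 + 55/343*u - 1798/1029*v - 55/343
  leading term v**2: subtract (538/5007)·m_4 from 538/1029*v**2 + 55/343*u - 1798/1029*v - 55/343 → 6106/11683*u + 3602/11683*v - 6106/11683
  leading term u: no divisor's leading term divides it; move 6106/11683*u to the remainder.
  leading term v: no divisor's leading term divides it; move 3602/11683*v to the remainder.
  leading term 1: no divisor's leading term divides it; move -6106/11683 to the remainder.
  remainder 6106/11683*u + 3602/11683*v - 6106/11683 ≠ 0; add m_5 = 6106/11683*u + 3602/11683*v - 6106/11683 to the basis.

S(g_1,m_4): lcm = v**3. S = -27729/3338*u*v + 8231/1669*v**2 - 3*u - 6998/1669*v + 3.
  leading term u*v: subtract (27729/11683)·r from -27729/3338*u*v + 8231/1669*v**2 - 3*u - 6998/1669*v + 3 → 85346/11683*v**2 + 48138/11683*u + 117388/11683*v - 48138/11683
  leading term v**2: subtract (4181954/2785561)·m_4 from 85346/11683*v**2 + 48138/11683*u + 117388/11683*v - 48138/11683 → 25577853/2785561*u + 107994432/2785561*v - 25577853/2785561
  leading term u: subtract (179044971/10190914)·m_5 from 25577853/2785561*u + 107994432/2785561*v - 25577853/2785561 → 169946847/5095457*v
  leading term v: no divisor's leading term divides it; move 169946847/5095457*v to the remainder.
  remainder 169946847/5095457*v ≠ 0; add m_6 = 169946847/5095457*v to the basis.

The other S-polynomials (S(g_1,g_2), S(g_2,m_4), S(r,m_4), S(g_1,m_5), S(g_2,m_5), S(r,m_5), S(m_4,m_5), S(g_1,m_6), S(g_2,m_6), S(r,m_6), S(m_4,m_6), S(m_5,m_6)) all reduce to 0 modulo the current basis, so we have a Gröbner basis.
Inter-reduce: drop elements whose leading term is divisible by another's, tail-reduce, and make monic.
Reduced Gröbner basis: {u - 1, v}.
The reduced Gröbner basis of I + (p) is {u - 1, v} ≠ {1}, a proper ideal, so the enlarged system stays consistent: p is independent of I, with normal form -7/2*u*v - v**2 - 3*u - 6*v + 3.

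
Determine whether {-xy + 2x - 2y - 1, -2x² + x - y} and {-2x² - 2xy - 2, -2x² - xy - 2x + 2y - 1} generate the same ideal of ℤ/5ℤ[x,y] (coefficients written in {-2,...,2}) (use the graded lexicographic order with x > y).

Equality of ideals is decidable: compute both reduced Gröbner bases (unique for the ordering) and check whether they agree.
Buchberger on the first generating set:
f_1 = -xy + 2x - 2y - 1, LT = xy.
f_2 = -2x² + x - y, LT = x².

S(f_1,f_2): lcm = x²y. S = -2x² + 2y² + x.
  leading term x²: subtract (1)·f_2 from -2x² + 2y² + x → 2y² + y
  leading term y²: no divisor's leading term divides it; move 2y² to the remainder.
  leading term y: no divisor's leading term divides it; move y to the remainder.
  remainder 2y² + y ≠ 0; add g_3 = 2y² + y to the basis.

S(f_1,g_3): lcm = xy². S = 2y² + y.
  leading term y²: subtract (1)·g_3 from 2y² + y → 0
  remainder 0.

S(f_2,g_3): leading monomials are coprime, so the S-polynomial reduces to 0 (Buchberger's first criterion).
Every S-polynomial of the final basis reduces to 0, so we have a Gröbner basis.
Inter-reduce: drop elements whose leading term is divisible by another's, tail-reduce, and make monic.
Reduced Gröbner basis: {x² + 2x - 2y, xy - 2x + 2y + 1, y² - 2y}.

Buchberger on the second generating set:
h_1 = -2x² - 2xy - 2, LT = x².
h_2 = -2x² - xy - 2x + 2y - 1, LT = x².

S(h_1,h_2): lcm = x². S = -2xy - x + y - 2.
  leading term xy: no divisor's leading term divides it; move -2xy to the remainder.
  leading term x: no divisor's leading term divides it; move -x to the remainder.
  leading term y: no divisor's leading term divides it; move y to the remainder.
  leading term 1: no divisor's leading term divides it; move -2 to the remainder.
  remainder -2xy - x + y - 2 ≠ 0; add k_3 = -2xy - x + y - 2 to the basis.

S(h_1,k_3): lcm = x²y. S = xy² + 2x² - 2xy - x + y.
  leading term xy²: subtract (2y)·k_3 from xy² + 2x² - 2xy - x + y → 2x² - 2y² - x
  leading term x²: subtract (-1)·h_1 from 2x² - 2y² - x → -2xy - 2y² - x - 2
  leading term xy: subtract (1)·k_3 from -2xy - 2y² - x - 2 → -2y² - y
  leading term y²: no divisor's leading term divides it; move -2y² to the remainder.
  leading term y: no divisor's leading term divides it; move -y to the remainder.
  remainder -2y² - y ≠ 0; add k_4 = -2y² - y to the basis.

S(h_2,k_3): lcm = x²y. S = -2xy² + 2x² - xy - y² - x - 2y.
  leading term xy²: subtract (y)·k_3 from -2xy² + 2x² - xy - y² - x - 2y → 2x² - 2y² - x
  leading term x²: subtract (-1)·h_1 from 2x² - 2y² - x → -2xy - 2y² - x - 2
  leading term xy: subtract (1)·k_3 from -2xy - 2y² - x - 2 → -2y² - y
  leading term y²: subtract (1)·k_4 from -2y² - y → 0
  remainder 0.

S(h_1,k_4): leading monomials are coprime, so the S-polynomial reduces to 0 (Buchberger's first criterion).
S(h_2,k_4): leading monomials are coprime, so the S-polynomial reduces to 0 (Buchberger's first criterion).
S(k_3,k_4): lcm = xy². S = 2y² + y.
  leading term y²: subtract (-1)·k_4 from 2y² + y → 0
  remainder 0.

Every S-polynomial of the final basis reduces to 0, so we have a Gröbner basis.
Inter-reduce: drop elements whose leading term is divisible by another's, tail-reduce, and make monic.
Reduced Gröbner basis: {x² + 2x - 2y, xy - 2x + 2y + 1, y² - 2y}.

These coincide, so the ideals are equal.

Yes, the ideals are equal.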